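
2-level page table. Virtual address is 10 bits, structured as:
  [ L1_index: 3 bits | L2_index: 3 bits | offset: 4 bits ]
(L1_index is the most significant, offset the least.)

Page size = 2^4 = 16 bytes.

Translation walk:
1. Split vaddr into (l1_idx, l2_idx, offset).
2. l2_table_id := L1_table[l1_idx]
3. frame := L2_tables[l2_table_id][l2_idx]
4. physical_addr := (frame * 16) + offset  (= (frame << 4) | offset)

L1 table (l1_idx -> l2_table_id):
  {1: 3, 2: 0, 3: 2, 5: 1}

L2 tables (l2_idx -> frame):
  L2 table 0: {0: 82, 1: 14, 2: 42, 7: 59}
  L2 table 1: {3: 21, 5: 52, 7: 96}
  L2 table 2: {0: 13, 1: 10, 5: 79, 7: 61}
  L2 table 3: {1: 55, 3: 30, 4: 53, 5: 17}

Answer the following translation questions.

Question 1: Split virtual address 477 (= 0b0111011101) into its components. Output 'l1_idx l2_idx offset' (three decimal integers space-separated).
vaddr = 477 = 0b0111011101
  top 3 bits -> l1_idx = 3
  next 3 bits -> l2_idx = 5
  bottom 4 bits -> offset = 13

Answer: 3 5 13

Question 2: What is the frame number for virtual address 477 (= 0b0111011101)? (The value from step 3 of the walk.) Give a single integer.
Answer: 79

Derivation:
vaddr = 477: l1_idx=3, l2_idx=5
L1[3] = 2; L2[2][5] = 79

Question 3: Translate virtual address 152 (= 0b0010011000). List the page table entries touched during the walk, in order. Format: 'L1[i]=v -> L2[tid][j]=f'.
Answer: L1[1]=3 -> L2[3][1]=55

Derivation:
vaddr = 152 = 0b0010011000
Split: l1_idx=1, l2_idx=1, offset=8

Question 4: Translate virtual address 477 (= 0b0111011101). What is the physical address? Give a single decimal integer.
vaddr = 477 = 0b0111011101
Split: l1_idx=3, l2_idx=5, offset=13
L1[3] = 2
L2[2][5] = 79
paddr = 79 * 16 + 13 = 1277

Answer: 1277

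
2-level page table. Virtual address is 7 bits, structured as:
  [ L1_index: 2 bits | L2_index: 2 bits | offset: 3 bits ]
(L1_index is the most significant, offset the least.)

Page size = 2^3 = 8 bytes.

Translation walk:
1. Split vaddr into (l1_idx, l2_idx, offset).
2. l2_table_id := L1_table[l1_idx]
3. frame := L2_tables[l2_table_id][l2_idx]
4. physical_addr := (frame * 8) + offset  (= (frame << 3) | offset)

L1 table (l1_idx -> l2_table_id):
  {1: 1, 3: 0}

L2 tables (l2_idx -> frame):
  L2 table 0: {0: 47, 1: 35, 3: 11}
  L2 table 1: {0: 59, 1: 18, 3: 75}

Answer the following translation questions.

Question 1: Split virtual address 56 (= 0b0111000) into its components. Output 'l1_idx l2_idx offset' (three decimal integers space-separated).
vaddr = 56 = 0b0111000
  top 2 bits -> l1_idx = 1
  next 2 bits -> l2_idx = 3
  bottom 3 bits -> offset = 0

Answer: 1 3 0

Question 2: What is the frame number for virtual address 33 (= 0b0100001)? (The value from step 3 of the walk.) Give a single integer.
vaddr = 33: l1_idx=1, l2_idx=0
L1[1] = 1; L2[1][0] = 59

Answer: 59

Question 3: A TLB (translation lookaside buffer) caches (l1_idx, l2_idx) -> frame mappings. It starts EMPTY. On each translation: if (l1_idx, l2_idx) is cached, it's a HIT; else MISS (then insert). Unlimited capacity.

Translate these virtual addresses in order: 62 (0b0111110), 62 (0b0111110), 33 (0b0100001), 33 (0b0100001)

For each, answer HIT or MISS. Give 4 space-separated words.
Answer: MISS HIT MISS HIT

Derivation:
vaddr=62: (1,3) not in TLB -> MISS, insert
vaddr=62: (1,3) in TLB -> HIT
vaddr=33: (1,0) not in TLB -> MISS, insert
vaddr=33: (1,0) in TLB -> HIT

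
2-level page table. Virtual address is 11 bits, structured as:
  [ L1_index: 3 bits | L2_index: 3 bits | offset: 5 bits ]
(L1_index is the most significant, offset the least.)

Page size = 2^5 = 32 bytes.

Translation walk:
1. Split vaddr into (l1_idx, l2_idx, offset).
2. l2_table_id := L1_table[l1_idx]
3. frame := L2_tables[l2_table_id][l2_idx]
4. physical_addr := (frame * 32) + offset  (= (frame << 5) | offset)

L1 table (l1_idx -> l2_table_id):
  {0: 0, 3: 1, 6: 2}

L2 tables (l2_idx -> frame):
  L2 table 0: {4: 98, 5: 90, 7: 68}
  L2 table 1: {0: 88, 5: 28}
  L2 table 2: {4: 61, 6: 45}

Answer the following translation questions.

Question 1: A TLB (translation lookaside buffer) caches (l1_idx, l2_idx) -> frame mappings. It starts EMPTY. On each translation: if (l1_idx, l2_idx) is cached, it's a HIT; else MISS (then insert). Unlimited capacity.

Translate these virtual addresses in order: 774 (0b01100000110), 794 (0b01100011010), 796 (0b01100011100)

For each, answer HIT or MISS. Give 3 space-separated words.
Answer: MISS HIT HIT

Derivation:
vaddr=774: (3,0) not in TLB -> MISS, insert
vaddr=794: (3,0) in TLB -> HIT
vaddr=796: (3,0) in TLB -> HIT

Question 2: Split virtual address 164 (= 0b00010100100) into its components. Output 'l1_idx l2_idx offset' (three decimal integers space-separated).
vaddr = 164 = 0b00010100100
  top 3 bits -> l1_idx = 0
  next 3 bits -> l2_idx = 5
  bottom 5 bits -> offset = 4

Answer: 0 5 4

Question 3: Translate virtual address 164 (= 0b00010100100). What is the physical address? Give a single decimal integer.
Answer: 2884

Derivation:
vaddr = 164 = 0b00010100100
Split: l1_idx=0, l2_idx=5, offset=4
L1[0] = 0
L2[0][5] = 90
paddr = 90 * 32 + 4 = 2884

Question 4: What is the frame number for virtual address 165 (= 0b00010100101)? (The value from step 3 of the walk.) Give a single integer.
Answer: 90

Derivation:
vaddr = 165: l1_idx=0, l2_idx=5
L1[0] = 0; L2[0][5] = 90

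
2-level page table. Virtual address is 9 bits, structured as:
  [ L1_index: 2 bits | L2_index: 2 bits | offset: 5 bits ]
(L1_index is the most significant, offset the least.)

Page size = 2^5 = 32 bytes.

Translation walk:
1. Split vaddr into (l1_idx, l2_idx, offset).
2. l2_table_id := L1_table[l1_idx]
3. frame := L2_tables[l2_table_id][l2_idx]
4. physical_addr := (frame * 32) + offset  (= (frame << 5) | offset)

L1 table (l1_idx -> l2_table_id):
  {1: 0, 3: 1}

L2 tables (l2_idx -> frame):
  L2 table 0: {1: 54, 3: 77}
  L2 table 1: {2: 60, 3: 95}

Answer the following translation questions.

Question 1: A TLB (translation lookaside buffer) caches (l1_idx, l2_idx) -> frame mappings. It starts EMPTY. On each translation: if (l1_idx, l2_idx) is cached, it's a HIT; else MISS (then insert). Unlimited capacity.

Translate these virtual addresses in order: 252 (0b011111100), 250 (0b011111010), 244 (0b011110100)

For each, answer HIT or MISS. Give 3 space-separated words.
vaddr=252: (1,3) not in TLB -> MISS, insert
vaddr=250: (1,3) in TLB -> HIT
vaddr=244: (1,3) in TLB -> HIT

Answer: MISS HIT HIT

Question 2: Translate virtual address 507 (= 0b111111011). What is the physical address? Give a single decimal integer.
Answer: 3067

Derivation:
vaddr = 507 = 0b111111011
Split: l1_idx=3, l2_idx=3, offset=27
L1[3] = 1
L2[1][3] = 95
paddr = 95 * 32 + 27 = 3067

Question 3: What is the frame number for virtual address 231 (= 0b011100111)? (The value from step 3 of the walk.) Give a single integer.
Answer: 77

Derivation:
vaddr = 231: l1_idx=1, l2_idx=3
L1[1] = 0; L2[0][3] = 77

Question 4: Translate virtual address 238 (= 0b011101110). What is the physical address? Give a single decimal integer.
Answer: 2478

Derivation:
vaddr = 238 = 0b011101110
Split: l1_idx=1, l2_idx=3, offset=14
L1[1] = 0
L2[0][3] = 77
paddr = 77 * 32 + 14 = 2478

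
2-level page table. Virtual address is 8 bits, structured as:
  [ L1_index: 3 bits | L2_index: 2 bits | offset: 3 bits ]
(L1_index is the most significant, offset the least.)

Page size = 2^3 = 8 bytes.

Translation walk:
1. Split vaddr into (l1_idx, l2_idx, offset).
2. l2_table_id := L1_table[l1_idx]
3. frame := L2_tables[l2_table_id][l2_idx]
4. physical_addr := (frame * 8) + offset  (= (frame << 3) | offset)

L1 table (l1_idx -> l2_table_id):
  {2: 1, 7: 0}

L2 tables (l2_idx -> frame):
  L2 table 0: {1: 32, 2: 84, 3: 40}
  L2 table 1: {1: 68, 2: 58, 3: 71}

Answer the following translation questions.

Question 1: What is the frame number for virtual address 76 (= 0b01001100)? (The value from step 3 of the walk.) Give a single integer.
vaddr = 76: l1_idx=2, l2_idx=1
L1[2] = 1; L2[1][1] = 68

Answer: 68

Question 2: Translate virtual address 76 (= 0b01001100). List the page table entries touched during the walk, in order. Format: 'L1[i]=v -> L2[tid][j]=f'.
vaddr = 76 = 0b01001100
Split: l1_idx=2, l2_idx=1, offset=4

Answer: L1[2]=1 -> L2[1][1]=68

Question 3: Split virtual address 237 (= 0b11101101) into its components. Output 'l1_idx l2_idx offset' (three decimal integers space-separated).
Answer: 7 1 5

Derivation:
vaddr = 237 = 0b11101101
  top 3 bits -> l1_idx = 7
  next 2 bits -> l2_idx = 1
  bottom 3 bits -> offset = 5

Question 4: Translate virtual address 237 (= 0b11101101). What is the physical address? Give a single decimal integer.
Answer: 261

Derivation:
vaddr = 237 = 0b11101101
Split: l1_idx=7, l2_idx=1, offset=5
L1[7] = 0
L2[0][1] = 32
paddr = 32 * 8 + 5 = 261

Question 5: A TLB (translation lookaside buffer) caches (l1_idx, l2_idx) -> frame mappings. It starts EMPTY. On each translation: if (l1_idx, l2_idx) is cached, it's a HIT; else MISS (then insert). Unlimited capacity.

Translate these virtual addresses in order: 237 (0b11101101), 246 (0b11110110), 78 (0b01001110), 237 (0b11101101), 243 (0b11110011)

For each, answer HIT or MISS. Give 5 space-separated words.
vaddr=237: (7,1) not in TLB -> MISS, insert
vaddr=246: (7,2) not in TLB -> MISS, insert
vaddr=78: (2,1) not in TLB -> MISS, insert
vaddr=237: (7,1) in TLB -> HIT
vaddr=243: (7,2) in TLB -> HIT

Answer: MISS MISS MISS HIT HIT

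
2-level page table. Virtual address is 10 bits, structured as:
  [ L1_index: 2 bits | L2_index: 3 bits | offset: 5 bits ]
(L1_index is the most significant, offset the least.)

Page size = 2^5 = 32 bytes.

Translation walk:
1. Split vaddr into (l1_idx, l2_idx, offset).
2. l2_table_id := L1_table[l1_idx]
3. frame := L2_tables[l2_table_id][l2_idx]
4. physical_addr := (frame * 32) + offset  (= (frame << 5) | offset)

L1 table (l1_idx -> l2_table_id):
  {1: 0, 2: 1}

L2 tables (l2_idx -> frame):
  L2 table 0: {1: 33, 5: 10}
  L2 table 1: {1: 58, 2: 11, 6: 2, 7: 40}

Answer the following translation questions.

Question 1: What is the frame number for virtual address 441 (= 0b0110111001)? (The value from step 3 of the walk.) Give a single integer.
Answer: 10

Derivation:
vaddr = 441: l1_idx=1, l2_idx=5
L1[1] = 0; L2[0][5] = 10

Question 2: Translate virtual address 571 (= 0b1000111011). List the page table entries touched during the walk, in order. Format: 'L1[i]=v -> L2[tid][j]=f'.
vaddr = 571 = 0b1000111011
Split: l1_idx=2, l2_idx=1, offset=27

Answer: L1[2]=1 -> L2[1][1]=58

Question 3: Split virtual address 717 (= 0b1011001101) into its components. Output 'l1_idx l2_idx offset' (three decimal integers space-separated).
vaddr = 717 = 0b1011001101
  top 2 bits -> l1_idx = 2
  next 3 bits -> l2_idx = 6
  bottom 5 bits -> offset = 13

Answer: 2 6 13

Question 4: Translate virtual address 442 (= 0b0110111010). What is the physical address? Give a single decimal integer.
vaddr = 442 = 0b0110111010
Split: l1_idx=1, l2_idx=5, offset=26
L1[1] = 0
L2[0][5] = 10
paddr = 10 * 32 + 26 = 346

Answer: 346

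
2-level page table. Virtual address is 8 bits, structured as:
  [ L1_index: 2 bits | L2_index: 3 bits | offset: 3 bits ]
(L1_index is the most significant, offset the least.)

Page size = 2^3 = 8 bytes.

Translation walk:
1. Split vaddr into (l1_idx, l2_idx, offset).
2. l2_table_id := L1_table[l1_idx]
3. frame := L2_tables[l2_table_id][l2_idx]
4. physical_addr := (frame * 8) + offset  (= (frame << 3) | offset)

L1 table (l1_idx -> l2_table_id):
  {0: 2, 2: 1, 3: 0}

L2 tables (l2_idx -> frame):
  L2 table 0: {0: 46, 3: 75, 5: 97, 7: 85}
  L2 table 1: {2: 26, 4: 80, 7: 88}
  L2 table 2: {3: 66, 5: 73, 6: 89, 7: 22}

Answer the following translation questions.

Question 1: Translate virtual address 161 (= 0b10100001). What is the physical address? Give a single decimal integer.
vaddr = 161 = 0b10100001
Split: l1_idx=2, l2_idx=4, offset=1
L1[2] = 1
L2[1][4] = 80
paddr = 80 * 8 + 1 = 641

Answer: 641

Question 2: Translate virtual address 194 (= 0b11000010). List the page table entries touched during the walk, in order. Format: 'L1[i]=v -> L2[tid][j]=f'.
vaddr = 194 = 0b11000010
Split: l1_idx=3, l2_idx=0, offset=2

Answer: L1[3]=0 -> L2[0][0]=46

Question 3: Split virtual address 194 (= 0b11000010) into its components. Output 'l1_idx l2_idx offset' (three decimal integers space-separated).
vaddr = 194 = 0b11000010
  top 2 bits -> l1_idx = 3
  next 3 bits -> l2_idx = 0
  bottom 3 bits -> offset = 2

Answer: 3 0 2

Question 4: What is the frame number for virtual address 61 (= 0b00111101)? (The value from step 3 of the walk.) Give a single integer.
Answer: 22

Derivation:
vaddr = 61: l1_idx=0, l2_idx=7
L1[0] = 2; L2[2][7] = 22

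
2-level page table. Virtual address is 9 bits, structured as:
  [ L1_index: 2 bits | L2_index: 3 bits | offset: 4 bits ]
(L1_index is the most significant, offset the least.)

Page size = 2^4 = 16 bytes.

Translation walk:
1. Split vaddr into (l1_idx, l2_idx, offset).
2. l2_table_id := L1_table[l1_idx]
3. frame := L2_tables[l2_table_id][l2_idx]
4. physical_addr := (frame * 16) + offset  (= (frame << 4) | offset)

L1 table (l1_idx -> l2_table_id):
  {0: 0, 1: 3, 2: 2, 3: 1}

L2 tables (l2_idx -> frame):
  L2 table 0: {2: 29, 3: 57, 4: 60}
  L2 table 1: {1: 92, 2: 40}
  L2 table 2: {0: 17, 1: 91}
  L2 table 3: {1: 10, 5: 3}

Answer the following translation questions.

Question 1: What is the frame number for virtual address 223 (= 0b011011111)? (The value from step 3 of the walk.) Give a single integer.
Answer: 3

Derivation:
vaddr = 223: l1_idx=1, l2_idx=5
L1[1] = 3; L2[3][5] = 3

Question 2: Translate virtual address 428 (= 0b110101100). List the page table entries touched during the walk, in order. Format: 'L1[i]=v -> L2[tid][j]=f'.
vaddr = 428 = 0b110101100
Split: l1_idx=3, l2_idx=2, offset=12

Answer: L1[3]=1 -> L2[1][2]=40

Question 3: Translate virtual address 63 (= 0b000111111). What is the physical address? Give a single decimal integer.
Answer: 927

Derivation:
vaddr = 63 = 0b000111111
Split: l1_idx=0, l2_idx=3, offset=15
L1[0] = 0
L2[0][3] = 57
paddr = 57 * 16 + 15 = 927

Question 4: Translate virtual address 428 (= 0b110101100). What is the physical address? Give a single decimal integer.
Answer: 652

Derivation:
vaddr = 428 = 0b110101100
Split: l1_idx=3, l2_idx=2, offset=12
L1[3] = 1
L2[1][2] = 40
paddr = 40 * 16 + 12 = 652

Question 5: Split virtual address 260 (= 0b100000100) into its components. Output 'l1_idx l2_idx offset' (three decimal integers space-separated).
vaddr = 260 = 0b100000100
  top 2 bits -> l1_idx = 2
  next 3 bits -> l2_idx = 0
  bottom 4 bits -> offset = 4

Answer: 2 0 4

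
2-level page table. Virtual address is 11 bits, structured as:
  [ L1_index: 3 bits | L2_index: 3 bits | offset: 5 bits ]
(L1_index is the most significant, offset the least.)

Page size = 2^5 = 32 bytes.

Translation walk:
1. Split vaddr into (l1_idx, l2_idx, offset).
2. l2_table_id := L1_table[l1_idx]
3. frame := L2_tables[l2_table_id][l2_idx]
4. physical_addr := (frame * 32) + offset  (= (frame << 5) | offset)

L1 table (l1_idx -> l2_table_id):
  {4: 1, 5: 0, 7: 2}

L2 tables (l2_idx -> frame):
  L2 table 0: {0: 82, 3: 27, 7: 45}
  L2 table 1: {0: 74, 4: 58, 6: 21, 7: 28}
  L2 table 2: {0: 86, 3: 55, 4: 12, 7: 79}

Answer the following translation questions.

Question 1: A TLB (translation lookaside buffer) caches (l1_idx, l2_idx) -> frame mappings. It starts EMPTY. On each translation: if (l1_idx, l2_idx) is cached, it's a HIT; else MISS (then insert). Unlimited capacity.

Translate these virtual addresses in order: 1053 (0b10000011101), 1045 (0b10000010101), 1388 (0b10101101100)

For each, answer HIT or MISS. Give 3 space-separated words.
Answer: MISS HIT MISS

Derivation:
vaddr=1053: (4,0) not in TLB -> MISS, insert
vaddr=1045: (4,0) in TLB -> HIT
vaddr=1388: (5,3) not in TLB -> MISS, insert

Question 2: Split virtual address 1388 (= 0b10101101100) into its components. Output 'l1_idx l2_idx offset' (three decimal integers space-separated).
vaddr = 1388 = 0b10101101100
  top 3 bits -> l1_idx = 5
  next 3 bits -> l2_idx = 3
  bottom 5 bits -> offset = 12

Answer: 5 3 12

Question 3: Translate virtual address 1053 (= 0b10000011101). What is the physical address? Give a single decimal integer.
vaddr = 1053 = 0b10000011101
Split: l1_idx=4, l2_idx=0, offset=29
L1[4] = 1
L2[1][0] = 74
paddr = 74 * 32 + 29 = 2397

Answer: 2397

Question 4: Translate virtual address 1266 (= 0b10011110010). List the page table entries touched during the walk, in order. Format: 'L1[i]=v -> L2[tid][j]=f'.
vaddr = 1266 = 0b10011110010
Split: l1_idx=4, l2_idx=7, offset=18

Answer: L1[4]=1 -> L2[1][7]=28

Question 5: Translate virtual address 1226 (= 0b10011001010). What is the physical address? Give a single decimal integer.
Answer: 682

Derivation:
vaddr = 1226 = 0b10011001010
Split: l1_idx=4, l2_idx=6, offset=10
L1[4] = 1
L2[1][6] = 21
paddr = 21 * 32 + 10 = 682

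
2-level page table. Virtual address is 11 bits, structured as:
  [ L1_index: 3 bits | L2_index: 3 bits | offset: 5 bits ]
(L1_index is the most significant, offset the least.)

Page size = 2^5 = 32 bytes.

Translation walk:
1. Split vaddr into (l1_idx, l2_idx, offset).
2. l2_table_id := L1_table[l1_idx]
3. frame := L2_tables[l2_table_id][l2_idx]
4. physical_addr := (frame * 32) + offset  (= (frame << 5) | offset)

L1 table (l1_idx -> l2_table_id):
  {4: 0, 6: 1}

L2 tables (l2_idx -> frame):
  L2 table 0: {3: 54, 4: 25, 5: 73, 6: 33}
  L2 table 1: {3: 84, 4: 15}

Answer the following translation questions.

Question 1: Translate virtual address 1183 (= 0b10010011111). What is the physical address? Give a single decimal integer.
vaddr = 1183 = 0b10010011111
Split: l1_idx=4, l2_idx=4, offset=31
L1[4] = 0
L2[0][4] = 25
paddr = 25 * 32 + 31 = 831

Answer: 831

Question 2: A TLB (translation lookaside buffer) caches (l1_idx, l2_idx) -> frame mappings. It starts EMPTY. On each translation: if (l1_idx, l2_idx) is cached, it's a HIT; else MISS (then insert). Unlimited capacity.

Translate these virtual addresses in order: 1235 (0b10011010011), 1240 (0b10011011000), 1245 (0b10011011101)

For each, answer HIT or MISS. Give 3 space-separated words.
vaddr=1235: (4,6) not in TLB -> MISS, insert
vaddr=1240: (4,6) in TLB -> HIT
vaddr=1245: (4,6) in TLB -> HIT

Answer: MISS HIT HIT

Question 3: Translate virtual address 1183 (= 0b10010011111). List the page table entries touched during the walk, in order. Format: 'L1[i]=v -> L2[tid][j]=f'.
Answer: L1[4]=0 -> L2[0][4]=25

Derivation:
vaddr = 1183 = 0b10010011111
Split: l1_idx=4, l2_idx=4, offset=31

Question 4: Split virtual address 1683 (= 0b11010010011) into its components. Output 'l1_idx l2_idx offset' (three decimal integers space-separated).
vaddr = 1683 = 0b11010010011
  top 3 bits -> l1_idx = 6
  next 3 bits -> l2_idx = 4
  bottom 5 bits -> offset = 19

Answer: 6 4 19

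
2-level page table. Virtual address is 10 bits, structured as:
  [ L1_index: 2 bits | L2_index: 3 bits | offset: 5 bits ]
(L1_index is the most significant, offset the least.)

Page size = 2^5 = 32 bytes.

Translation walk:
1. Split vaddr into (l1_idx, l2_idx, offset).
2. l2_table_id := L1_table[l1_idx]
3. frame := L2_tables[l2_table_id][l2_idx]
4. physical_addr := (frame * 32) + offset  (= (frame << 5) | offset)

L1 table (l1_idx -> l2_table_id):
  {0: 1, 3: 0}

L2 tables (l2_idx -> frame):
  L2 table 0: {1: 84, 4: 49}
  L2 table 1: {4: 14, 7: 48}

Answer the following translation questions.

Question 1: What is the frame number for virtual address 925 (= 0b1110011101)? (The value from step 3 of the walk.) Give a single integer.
Answer: 49

Derivation:
vaddr = 925: l1_idx=3, l2_idx=4
L1[3] = 0; L2[0][4] = 49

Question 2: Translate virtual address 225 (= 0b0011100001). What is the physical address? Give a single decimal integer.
vaddr = 225 = 0b0011100001
Split: l1_idx=0, l2_idx=7, offset=1
L1[0] = 1
L2[1][7] = 48
paddr = 48 * 32 + 1 = 1537

Answer: 1537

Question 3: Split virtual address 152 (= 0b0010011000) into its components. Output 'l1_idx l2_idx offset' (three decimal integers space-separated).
Answer: 0 4 24

Derivation:
vaddr = 152 = 0b0010011000
  top 2 bits -> l1_idx = 0
  next 3 bits -> l2_idx = 4
  bottom 5 bits -> offset = 24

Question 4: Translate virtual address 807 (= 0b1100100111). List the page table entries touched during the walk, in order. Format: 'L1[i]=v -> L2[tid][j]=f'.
vaddr = 807 = 0b1100100111
Split: l1_idx=3, l2_idx=1, offset=7

Answer: L1[3]=0 -> L2[0][1]=84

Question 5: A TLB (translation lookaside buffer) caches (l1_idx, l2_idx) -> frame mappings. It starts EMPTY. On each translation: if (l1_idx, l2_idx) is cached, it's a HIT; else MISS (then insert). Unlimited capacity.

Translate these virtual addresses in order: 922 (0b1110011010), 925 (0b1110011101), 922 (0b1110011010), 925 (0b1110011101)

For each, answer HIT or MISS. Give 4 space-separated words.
vaddr=922: (3,4) not in TLB -> MISS, insert
vaddr=925: (3,4) in TLB -> HIT
vaddr=922: (3,4) in TLB -> HIT
vaddr=925: (3,4) in TLB -> HIT

Answer: MISS HIT HIT HIT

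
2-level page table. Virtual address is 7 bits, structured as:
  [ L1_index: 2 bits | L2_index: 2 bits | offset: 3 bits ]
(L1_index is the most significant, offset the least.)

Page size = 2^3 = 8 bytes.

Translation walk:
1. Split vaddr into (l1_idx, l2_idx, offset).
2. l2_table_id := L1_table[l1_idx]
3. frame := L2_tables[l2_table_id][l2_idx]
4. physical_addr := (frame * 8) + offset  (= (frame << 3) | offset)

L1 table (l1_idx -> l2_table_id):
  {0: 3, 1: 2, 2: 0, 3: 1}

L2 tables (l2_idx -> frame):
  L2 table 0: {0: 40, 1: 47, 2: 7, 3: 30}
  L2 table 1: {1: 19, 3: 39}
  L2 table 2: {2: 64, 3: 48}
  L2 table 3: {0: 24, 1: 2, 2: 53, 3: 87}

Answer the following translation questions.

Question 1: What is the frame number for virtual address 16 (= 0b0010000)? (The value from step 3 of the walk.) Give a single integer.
vaddr = 16: l1_idx=0, l2_idx=2
L1[0] = 3; L2[3][2] = 53

Answer: 53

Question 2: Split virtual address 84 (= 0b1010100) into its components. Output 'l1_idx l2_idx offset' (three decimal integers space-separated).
vaddr = 84 = 0b1010100
  top 2 bits -> l1_idx = 2
  next 2 bits -> l2_idx = 2
  bottom 3 bits -> offset = 4

Answer: 2 2 4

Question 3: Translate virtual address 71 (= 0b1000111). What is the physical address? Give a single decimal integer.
vaddr = 71 = 0b1000111
Split: l1_idx=2, l2_idx=0, offset=7
L1[2] = 0
L2[0][0] = 40
paddr = 40 * 8 + 7 = 327

Answer: 327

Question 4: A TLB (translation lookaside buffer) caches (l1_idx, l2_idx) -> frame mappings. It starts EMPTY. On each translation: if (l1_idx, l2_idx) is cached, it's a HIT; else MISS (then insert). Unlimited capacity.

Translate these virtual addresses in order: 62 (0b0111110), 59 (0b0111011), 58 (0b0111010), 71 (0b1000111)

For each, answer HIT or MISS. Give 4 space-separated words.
Answer: MISS HIT HIT MISS

Derivation:
vaddr=62: (1,3) not in TLB -> MISS, insert
vaddr=59: (1,3) in TLB -> HIT
vaddr=58: (1,3) in TLB -> HIT
vaddr=71: (2,0) not in TLB -> MISS, insert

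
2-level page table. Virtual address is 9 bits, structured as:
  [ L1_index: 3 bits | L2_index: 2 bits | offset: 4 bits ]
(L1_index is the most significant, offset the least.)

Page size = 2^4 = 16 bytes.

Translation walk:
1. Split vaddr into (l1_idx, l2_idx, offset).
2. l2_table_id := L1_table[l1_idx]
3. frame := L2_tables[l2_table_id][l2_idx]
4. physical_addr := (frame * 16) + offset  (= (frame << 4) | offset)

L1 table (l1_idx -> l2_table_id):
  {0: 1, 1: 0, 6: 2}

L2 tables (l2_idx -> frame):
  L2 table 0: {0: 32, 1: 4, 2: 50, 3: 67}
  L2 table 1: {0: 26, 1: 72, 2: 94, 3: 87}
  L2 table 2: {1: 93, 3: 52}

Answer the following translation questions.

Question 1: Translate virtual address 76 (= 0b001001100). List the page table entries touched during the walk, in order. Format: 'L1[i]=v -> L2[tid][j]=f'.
vaddr = 76 = 0b001001100
Split: l1_idx=1, l2_idx=0, offset=12

Answer: L1[1]=0 -> L2[0][0]=32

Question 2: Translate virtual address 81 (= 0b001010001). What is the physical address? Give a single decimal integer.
vaddr = 81 = 0b001010001
Split: l1_idx=1, l2_idx=1, offset=1
L1[1] = 0
L2[0][1] = 4
paddr = 4 * 16 + 1 = 65

Answer: 65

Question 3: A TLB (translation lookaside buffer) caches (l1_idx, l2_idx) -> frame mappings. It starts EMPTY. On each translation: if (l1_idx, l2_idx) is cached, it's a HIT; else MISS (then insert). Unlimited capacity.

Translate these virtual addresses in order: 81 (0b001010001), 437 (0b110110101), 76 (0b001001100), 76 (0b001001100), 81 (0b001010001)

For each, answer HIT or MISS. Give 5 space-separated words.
vaddr=81: (1,1) not in TLB -> MISS, insert
vaddr=437: (6,3) not in TLB -> MISS, insert
vaddr=76: (1,0) not in TLB -> MISS, insert
vaddr=76: (1,0) in TLB -> HIT
vaddr=81: (1,1) in TLB -> HIT

Answer: MISS MISS MISS HIT HIT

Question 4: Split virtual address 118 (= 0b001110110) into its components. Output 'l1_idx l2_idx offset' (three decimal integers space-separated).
vaddr = 118 = 0b001110110
  top 3 bits -> l1_idx = 1
  next 2 bits -> l2_idx = 3
  bottom 4 bits -> offset = 6

Answer: 1 3 6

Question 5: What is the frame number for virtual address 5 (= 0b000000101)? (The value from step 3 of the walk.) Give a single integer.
Answer: 26

Derivation:
vaddr = 5: l1_idx=0, l2_idx=0
L1[0] = 1; L2[1][0] = 26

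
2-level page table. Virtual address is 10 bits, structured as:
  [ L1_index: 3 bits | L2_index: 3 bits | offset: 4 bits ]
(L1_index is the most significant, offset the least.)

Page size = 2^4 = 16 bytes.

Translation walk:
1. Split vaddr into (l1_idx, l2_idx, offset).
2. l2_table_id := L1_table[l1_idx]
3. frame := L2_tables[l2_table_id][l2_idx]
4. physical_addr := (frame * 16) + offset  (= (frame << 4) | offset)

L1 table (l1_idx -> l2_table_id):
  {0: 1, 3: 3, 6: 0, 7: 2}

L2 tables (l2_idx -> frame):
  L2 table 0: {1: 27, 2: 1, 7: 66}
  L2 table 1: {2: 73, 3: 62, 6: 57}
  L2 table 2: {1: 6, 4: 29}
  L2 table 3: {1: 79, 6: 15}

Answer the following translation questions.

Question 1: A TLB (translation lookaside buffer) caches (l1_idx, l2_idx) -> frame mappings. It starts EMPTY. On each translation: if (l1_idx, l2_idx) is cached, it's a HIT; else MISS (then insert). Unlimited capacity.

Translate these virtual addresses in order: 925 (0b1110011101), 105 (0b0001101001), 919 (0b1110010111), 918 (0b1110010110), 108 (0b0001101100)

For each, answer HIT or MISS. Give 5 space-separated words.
Answer: MISS MISS HIT HIT HIT

Derivation:
vaddr=925: (7,1) not in TLB -> MISS, insert
vaddr=105: (0,6) not in TLB -> MISS, insert
vaddr=919: (7,1) in TLB -> HIT
vaddr=918: (7,1) in TLB -> HIT
vaddr=108: (0,6) in TLB -> HIT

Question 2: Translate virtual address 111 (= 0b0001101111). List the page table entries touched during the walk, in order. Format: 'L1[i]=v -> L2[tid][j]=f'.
vaddr = 111 = 0b0001101111
Split: l1_idx=0, l2_idx=6, offset=15

Answer: L1[0]=1 -> L2[1][6]=57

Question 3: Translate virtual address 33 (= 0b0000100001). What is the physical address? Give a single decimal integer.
Answer: 1169

Derivation:
vaddr = 33 = 0b0000100001
Split: l1_idx=0, l2_idx=2, offset=1
L1[0] = 1
L2[1][2] = 73
paddr = 73 * 16 + 1 = 1169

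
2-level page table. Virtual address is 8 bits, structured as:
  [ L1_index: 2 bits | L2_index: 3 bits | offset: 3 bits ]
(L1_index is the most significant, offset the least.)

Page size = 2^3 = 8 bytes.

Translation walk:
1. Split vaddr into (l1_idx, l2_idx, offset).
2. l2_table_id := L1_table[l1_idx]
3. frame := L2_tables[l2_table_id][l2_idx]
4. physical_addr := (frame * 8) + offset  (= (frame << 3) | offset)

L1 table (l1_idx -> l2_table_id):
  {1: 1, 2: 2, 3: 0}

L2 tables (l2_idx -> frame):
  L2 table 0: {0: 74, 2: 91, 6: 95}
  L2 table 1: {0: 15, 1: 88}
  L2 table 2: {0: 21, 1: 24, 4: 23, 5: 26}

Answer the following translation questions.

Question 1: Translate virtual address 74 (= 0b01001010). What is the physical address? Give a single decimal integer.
vaddr = 74 = 0b01001010
Split: l1_idx=1, l2_idx=1, offset=2
L1[1] = 1
L2[1][1] = 88
paddr = 88 * 8 + 2 = 706

Answer: 706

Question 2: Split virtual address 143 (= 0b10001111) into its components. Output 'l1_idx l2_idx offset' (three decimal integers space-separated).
vaddr = 143 = 0b10001111
  top 2 bits -> l1_idx = 2
  next 3 bits -> l2_idx = 1
  bottom 3 bits -> offset = 7

Answer: 2 1 7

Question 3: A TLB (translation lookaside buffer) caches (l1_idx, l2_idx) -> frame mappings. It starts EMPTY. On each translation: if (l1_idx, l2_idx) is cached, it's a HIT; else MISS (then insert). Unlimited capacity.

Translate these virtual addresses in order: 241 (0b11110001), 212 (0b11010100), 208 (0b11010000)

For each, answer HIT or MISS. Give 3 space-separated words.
Answer: MISS MISS HIT

Derivation:
vaddr=241: (3,6) not in TLB -> MISS, insert
vaddr=212: (3,2) not in TLB -> MISS, insert
vaddr=208: (3,2) in TLB -> HIT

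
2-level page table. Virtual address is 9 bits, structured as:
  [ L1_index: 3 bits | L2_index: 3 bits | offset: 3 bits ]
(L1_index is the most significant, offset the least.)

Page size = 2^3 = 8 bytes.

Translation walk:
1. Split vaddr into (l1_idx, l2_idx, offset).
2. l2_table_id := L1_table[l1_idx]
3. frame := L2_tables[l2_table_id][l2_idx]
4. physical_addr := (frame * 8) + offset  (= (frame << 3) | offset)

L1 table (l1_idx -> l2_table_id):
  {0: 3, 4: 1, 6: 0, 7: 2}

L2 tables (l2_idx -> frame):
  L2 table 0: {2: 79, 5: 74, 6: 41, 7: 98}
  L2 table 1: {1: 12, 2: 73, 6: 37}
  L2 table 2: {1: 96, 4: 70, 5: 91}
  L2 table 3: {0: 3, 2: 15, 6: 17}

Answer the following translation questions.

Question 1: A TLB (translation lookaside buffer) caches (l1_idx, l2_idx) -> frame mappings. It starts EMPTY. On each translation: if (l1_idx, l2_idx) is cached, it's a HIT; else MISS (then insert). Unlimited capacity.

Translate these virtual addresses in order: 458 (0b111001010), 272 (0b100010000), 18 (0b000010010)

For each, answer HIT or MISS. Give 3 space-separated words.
Answer: MISS MISS MISS

Derivation:
vaddr=458: (7,1) not in TLB -> MISS, insert
vaddr=272: (4,2) not in TLB -> MISS, insert
vaddr=18: (0,2) not in TLB -> MISS, insert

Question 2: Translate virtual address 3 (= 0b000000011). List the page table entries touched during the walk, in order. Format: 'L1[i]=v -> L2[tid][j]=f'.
Answer: L1[0]=3 -> L2[3][0]=3

Derivation:
vaddr = 3 = 0b000000011
Split: l1_idx=0, l2_idx=0, offset=3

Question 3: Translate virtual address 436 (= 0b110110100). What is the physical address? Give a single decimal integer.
Answer: 332

Derivation:
vaddr = 436 = 0b110110100
Split: l1_idx=6, l2_idx=6, offset=4
L1[6] = 0
L2[0][6] = 41
paddr = 41 * 8 + 4 = 332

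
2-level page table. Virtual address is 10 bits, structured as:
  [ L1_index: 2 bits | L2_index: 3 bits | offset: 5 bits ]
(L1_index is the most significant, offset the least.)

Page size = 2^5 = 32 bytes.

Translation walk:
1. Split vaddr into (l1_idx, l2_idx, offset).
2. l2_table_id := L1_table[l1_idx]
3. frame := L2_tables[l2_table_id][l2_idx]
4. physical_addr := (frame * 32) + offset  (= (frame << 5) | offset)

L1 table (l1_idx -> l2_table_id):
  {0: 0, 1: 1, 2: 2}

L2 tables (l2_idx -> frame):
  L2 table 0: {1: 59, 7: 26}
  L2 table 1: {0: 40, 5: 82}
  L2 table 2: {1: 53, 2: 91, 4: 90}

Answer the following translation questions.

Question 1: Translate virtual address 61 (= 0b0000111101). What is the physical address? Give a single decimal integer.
vaddr = 61 = 0b0000111101
Split: l1_idx=0, l2_idx=1, offset=29
L1[0] = 0
L2[0][1] = 59
paddr = 59 * 32 + 29 = 1917

Answer: 1917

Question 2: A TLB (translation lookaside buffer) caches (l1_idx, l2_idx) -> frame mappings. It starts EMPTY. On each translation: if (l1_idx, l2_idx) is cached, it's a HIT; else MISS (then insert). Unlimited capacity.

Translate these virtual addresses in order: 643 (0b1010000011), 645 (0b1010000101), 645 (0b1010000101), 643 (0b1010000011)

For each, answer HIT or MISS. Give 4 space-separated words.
vaddr=643: (2,4) not in TLB -> MISS, insert
vaddr=645: (2,4) in TLB -> HIT
vaddr=645: (2,4) in TLB -> HIT
vaddr=643: (2,4) in TLB -> HIT

Answer: MISS HIT HIT HIT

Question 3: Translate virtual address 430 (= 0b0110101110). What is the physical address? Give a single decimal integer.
vaddr = 430 = 0b0110101110
Split: l1_idx=1, l2_idx=5, offset=14
L1[1] = 1
L2[1][5] = 82
paddr = 82 * 32 + 14 = 2638

Answer: 2638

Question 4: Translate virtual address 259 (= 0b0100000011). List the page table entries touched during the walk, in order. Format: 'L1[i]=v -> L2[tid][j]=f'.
vaddr = 259 = 0b0100000011
Split: l1_idx=1, l2_idx=0, offset=3

Answer: L1[1]=1 -> L2[1][0]=40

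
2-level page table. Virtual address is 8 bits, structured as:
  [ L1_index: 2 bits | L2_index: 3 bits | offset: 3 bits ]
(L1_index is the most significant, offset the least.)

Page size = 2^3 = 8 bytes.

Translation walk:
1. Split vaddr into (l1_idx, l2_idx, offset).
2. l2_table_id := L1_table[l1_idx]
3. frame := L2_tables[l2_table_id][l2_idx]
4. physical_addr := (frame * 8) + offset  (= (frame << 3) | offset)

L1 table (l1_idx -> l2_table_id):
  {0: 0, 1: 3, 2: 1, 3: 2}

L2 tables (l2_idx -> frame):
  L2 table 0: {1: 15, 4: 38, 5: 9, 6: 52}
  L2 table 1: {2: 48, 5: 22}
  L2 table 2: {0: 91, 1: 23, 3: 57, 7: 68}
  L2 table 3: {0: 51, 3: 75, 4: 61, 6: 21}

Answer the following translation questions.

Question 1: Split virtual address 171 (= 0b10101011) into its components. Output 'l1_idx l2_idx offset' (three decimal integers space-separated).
vaddr = 171 = 0b10101011
  top 2 bits -> l1_idx = 2
  next 3 bits -> l2_idx = 5
  bottom 3 bits -> offset = 3

Answer: 2 5 3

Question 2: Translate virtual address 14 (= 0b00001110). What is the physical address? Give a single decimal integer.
Answer: 126

Derivation:
vaddr = 14 = 0b00001110
Split: l1_idx=0, l2_idx=1, offset=6
L1[0] = 0
L2[0][1] = 15
paddr = 15 * 8 + 6 = 126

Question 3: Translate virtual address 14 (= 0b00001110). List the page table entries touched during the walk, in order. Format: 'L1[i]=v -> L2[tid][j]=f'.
Answer: L1[0]=0 -> L2[0][1]=15

Derivation:
vaddr = 14 = 0b00001110
Split: l1_idx=0, l2_idx=1, offset=6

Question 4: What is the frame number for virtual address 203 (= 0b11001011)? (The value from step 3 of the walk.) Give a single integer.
Answer: 23

Derivation:
vaddr = 203: l1_idx=3, l2_idx=1
L1[3] = 2; L2[2][1] = 23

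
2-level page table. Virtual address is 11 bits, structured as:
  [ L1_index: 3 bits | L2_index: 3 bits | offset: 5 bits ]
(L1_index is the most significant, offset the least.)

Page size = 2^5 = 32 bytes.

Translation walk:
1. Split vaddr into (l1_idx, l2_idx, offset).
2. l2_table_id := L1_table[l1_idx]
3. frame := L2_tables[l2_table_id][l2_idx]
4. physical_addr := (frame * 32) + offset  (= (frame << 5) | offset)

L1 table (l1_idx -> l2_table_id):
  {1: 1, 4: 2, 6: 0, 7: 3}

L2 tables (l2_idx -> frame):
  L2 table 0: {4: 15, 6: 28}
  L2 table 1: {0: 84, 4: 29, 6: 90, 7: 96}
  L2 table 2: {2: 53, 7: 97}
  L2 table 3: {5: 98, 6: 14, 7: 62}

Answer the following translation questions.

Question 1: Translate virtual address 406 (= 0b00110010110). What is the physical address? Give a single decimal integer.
Answer: 950

Derivation:
vaddr = 406 = 0b00110010110
Split: l1_idx=1, l2_idx=4, offset=22
L1[1] = 1
L2[1][4] = 29
paddr = 29 * 32 + 22 = 950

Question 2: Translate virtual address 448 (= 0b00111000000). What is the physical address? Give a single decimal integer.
vaddr = 448 = 0b00111000000
Split: l1_idx=1, l2_idx=6, offset=0
L1[1] = 1
L2[1][6] = 90
paddr = 90 * 32 + 0 = 2880

Answer: 2880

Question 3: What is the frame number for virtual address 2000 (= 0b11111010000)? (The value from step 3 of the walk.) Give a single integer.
Answer: 14

Derivation:
vaddr = 2000: l1_idx=7, l2_idx=6
L1[7] = 3; L2[3][6] = 14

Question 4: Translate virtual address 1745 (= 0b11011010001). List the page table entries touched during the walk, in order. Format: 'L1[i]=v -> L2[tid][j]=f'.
vaddr = 1745 = 0b11011010001
Split: l1_idx=6, l2_idx=6, offset=17

Answer: L1[6]=0 -> L2[0][6]=28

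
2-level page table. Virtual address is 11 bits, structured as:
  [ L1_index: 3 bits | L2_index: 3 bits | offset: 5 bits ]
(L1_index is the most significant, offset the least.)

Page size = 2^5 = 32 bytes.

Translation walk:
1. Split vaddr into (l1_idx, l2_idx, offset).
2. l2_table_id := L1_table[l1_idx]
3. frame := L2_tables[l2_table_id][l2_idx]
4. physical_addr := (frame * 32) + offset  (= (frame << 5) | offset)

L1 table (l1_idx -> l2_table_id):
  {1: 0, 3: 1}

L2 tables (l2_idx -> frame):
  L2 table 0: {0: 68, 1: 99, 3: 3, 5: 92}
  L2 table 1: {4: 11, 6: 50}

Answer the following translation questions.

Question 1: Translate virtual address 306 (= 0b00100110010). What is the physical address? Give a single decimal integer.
Answer: 3186

Derivation:
vaddr = 306 = 0b00100110010
Split: l1_idx=1, l2_idx=1, offset=18
L1[1] = 0
L2[0][1] = 99
paddr = 99 * 32 + 18 = 3186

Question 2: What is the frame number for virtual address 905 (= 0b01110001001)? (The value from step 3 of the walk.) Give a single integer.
Answer: 11

Derivation:
vaddr = 905: l1_idx=3, l2_idx=4
L1[3] = 1; L2[1][4] = 11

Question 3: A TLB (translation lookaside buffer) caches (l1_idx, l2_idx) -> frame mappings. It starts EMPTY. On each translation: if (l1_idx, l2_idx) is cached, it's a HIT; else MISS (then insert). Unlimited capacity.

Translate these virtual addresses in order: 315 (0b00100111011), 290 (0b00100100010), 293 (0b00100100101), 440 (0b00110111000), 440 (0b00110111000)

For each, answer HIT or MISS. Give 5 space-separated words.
vaddr=315: (1,1) not in TLB -> MISS, insert
vaddr=290: (1,1) in TLB -> HIT
vaddr=293: (1,1) in TLB -> HIT
vaddr=440: (1,5) not in TLB -> MISS, insert
vaddr=440: (1,5) in TLB -> HIT

Answer: MISS HIT HIT MISS HIT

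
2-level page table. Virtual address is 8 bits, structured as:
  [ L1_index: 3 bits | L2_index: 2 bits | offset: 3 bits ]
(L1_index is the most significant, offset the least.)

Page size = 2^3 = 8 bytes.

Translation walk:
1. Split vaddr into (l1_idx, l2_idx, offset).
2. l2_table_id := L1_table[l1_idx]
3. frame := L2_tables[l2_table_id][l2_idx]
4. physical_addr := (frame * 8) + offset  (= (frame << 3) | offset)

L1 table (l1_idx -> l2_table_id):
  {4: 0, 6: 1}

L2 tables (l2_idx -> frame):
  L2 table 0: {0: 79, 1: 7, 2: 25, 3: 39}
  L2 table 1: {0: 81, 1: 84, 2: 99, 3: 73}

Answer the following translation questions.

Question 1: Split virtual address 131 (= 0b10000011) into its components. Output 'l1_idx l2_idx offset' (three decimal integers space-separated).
Answer: 4 0 3

Derivation:
vaddr = 131 = 0b10000011
  top 3 bits -> l1_idx = 4
  next 2 bits -> l2_idx = 0
  bottom 3 bits -> offset = 3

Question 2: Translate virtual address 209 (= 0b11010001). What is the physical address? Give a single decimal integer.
vaddr = 209 = 0b11010001
Split: l1_idx=6, l2_idx=2, offset=1
L1[6] = 1
L2[1][2] = 99
paddr = 99 * 8 + 1 = 793

Answer: 793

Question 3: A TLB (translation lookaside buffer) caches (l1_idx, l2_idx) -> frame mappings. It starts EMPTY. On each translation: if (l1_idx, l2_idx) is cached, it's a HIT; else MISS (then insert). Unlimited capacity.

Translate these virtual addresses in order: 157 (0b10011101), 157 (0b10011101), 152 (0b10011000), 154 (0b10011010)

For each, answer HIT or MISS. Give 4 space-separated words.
Answer: MISS HIT HIT HIT

Derivation:
vaddr=157: (4,3) not in TLB -> MISS, insert
vaddr=157: (4,3) in TLB -> HIT
vaddr=152: (4,3) in TLB -> HIT
vaddr=154: (4,3) in TLB -> HIT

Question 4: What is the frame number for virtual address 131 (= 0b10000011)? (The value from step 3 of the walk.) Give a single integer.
Answer: 79

Derivation:
vaddr = 131: l1_idx=4, l2_idx=0
L1[4] = 0; L2[0][0] = 79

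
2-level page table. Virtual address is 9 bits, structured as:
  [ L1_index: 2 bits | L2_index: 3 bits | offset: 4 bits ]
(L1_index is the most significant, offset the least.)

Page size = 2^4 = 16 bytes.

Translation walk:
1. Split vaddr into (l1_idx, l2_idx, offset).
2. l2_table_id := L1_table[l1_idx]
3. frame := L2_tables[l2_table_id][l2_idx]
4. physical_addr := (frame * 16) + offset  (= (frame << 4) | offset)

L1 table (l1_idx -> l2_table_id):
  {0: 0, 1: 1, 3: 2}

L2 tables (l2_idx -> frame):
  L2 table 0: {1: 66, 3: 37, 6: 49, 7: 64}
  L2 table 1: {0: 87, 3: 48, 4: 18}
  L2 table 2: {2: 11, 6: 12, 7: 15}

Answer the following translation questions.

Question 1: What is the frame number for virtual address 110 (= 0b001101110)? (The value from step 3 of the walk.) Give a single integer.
vaddr = 110: l1_idx=0, l2_idx=6
L1[0] = 0; L2[0][6] = 49

Answer: 49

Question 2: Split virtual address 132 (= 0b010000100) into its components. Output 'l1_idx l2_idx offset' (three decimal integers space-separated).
Answer: 1 0 4

Derivation:
vaddr = 132 = 0b010000100
  top 2 bits -> l1_idx = 1
  next 3 bits -> l2_idx = 0
  bottom 4 bits -> offset = 4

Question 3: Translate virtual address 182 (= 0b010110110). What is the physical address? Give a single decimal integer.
vaddr = 182 = 0b010110110
Split: l1_idx=1, l2_idx=3, offset=6
L1[1] = 1
L2[1][3] = 48
paddr = 48 * 16 + 6 = 774

Answer: 774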